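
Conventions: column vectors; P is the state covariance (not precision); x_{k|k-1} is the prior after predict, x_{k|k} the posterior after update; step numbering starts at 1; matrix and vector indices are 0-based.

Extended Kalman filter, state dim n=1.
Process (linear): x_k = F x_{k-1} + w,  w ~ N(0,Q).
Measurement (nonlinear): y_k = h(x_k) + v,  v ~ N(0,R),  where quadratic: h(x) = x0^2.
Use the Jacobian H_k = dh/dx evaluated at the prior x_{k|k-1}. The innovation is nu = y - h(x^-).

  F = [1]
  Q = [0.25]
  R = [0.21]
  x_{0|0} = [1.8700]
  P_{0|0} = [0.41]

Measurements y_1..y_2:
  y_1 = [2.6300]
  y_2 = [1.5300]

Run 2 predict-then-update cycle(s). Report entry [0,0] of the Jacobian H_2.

step 1: x^-=[1.8700]  P^-=[0.6600]  H_jac=[3.7400]  S=[9.4418]  K=[0.2614]  nu=[-0.8669]  x^+=[1.6434]  P^+=[0.0147]
step 2: x^-=[1.6434]  P^-=[0.2647]  H_jac=[3.2867]  S=[3.0692]  K=[0.2834]  nu=[-1.1706]  x^+=[1.3116]  P^+=[0.0181]

H_jac[0,0] = 3.2867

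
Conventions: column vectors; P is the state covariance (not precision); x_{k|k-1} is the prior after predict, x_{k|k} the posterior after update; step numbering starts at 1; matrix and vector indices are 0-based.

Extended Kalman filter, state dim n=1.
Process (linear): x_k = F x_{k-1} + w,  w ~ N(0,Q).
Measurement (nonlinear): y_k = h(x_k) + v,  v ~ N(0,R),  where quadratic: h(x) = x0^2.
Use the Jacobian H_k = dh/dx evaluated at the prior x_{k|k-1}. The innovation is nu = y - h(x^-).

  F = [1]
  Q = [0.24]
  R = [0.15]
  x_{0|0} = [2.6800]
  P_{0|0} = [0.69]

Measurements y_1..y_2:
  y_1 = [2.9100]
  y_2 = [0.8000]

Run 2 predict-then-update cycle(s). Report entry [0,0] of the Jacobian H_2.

H_jac[0,0] = 3.7747

step 1: x^-=[2.6800]  P^-=[0.9300]  H_jac=[5.3600]  S=[26.8685]  K=[0.1855]  nu=[-4.2724]  x^+=[1.8874]  P^+=[0.0052]
step 2: x^-=[1.8874]  P^-=[0.2452]  H_jac=[3.7747]  S=[3.6436]  K=[0.2540]  nu=[-2.7621]  x^+=[1.1857]  P^+=[0.0101]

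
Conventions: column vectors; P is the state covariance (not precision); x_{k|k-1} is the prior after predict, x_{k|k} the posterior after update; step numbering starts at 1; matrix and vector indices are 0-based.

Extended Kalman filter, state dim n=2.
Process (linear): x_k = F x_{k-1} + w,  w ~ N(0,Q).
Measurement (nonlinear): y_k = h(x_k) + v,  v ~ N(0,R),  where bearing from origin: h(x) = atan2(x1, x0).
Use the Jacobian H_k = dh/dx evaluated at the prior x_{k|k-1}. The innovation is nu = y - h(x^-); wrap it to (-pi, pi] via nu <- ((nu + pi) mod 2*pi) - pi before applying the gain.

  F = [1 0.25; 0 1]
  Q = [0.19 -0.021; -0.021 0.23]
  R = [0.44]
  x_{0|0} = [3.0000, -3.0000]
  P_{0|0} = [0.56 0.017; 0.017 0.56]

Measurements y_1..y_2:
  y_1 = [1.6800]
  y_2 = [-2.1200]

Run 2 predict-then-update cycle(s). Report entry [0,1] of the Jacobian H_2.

step 1: x^-=[2.2500, -3.0000]  P^-=[0.7935 0.1360; 0.1360 0.7900]  H_jac=[0.2133 0.1600]  S=[0.5056]  K=[0.3778; 0.3074]  nu=[2.6073]  x^+=[3.2351, -2.1986]  P^+=[0.7213 0.0773; 0.0773 0.7422]
step 2: x^-=[2.6855, -2.1986]  P^-=[0.9963 0.2418; 0.2418 0.9722]  H_jac=[0.1825 0.2229]  S=[0.5412]  K=[0.4356; 0.4821]  nu=[-1.4340]  x^+=[2.0608, -2.8899]  P^+=[0.8936 0.1282; 0.1282 0.8465]

H_jac[0,1] = 0.2229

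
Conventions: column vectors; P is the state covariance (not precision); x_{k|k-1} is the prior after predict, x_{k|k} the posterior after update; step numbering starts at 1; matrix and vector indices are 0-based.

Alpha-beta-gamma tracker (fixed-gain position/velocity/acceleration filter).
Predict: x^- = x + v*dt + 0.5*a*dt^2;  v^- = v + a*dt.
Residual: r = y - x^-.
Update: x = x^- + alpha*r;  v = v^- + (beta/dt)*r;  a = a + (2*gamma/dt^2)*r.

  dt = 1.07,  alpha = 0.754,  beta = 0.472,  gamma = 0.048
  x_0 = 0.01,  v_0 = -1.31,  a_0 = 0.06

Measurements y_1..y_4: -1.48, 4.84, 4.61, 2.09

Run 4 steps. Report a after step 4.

step 1: x_pred=-1.3574  r=-0.1226  x^+=-1.4498  v^+=-1.2999  a^+=0.0497
step 2: x_pred=-2.8123  r=7.6523  x^+=2.9575  v^+=2.1289  a^+=0.6914
step 3: x_pred=5.6312  r=-1.0212  x^+=4.8612  v^+=2.4182  a^+=0.6057
step 4: x_pred=7.7954  r=-5.7054  x^+=3.4935  v^+=0.5495  a^+=0.1273

a_post = 0.1273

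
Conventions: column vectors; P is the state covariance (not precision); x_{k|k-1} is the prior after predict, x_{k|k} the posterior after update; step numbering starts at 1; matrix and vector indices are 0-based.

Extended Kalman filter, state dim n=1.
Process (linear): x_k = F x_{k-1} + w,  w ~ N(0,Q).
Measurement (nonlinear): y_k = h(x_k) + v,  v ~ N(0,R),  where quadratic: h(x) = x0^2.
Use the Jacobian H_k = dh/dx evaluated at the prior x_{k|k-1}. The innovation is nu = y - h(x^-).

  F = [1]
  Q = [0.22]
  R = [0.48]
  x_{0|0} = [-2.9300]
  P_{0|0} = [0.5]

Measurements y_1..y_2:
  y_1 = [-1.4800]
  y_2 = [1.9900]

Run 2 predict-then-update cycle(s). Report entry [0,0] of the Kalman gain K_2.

K[0,0] = -0.3017

step 1: x^-=[-2.9300]  P^-=[0.7200]  H_jac=[-5.8600]  S=[25.2045]  K=[-0.1674]  nu=[-10.0649]  x^+=[-1.2451]  P^+=[0.0137]
step 2: x^-=[-1.2451]  P^-=[0.2337]  H_jac=[-2.4903]  S=[1.9294]  K=[-0.3017]  nu=[0.4396]  x^+=[-1.3778]  P^+=[0.0581]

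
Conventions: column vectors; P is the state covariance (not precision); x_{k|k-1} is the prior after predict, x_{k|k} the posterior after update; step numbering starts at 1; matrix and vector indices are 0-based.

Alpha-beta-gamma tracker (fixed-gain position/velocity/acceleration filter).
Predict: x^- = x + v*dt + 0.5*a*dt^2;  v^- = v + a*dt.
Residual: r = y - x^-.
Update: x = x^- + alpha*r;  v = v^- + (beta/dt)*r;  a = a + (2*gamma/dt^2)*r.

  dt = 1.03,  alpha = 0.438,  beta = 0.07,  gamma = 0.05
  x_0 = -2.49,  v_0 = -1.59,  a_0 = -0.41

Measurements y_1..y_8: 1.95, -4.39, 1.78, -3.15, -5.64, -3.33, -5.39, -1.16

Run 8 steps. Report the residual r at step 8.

step 1: x_pred=-4.3452  r=6.2952  x^+=-1.5879  v^+=-1.5845  a^+=0.1834
step 2: x_pred=-3.1226  r=-1.2674  x^+=-3.6777  v^+=-1.4817  a^+=0.0639
step 3: x_pred=-5.1700  r=6.9500  x^+=-2.1259  v^+=-0.9436  a^+=0.7190
step 4: x_pred=-2.7164  r=-0.4336  x^+=-2.9063  v^+=-0.2324  a^+=0.6781
step 5: x_pred=-2.7860  r=-2.8540  x^+=-4.0360  v^+=0.2721  a^+=0.4091
step 6: x_pred=-3.5388  r=0.2088  x^+=-3.4473  v^+=0.7077  a^+=0.4288
step 7: x_pred=-2.4909  r=-2.8991  x^+=-3.7607  v^+=0.9523  a^+=0.1555
step 8: x_pred=-2.6973  r=1.5373  x^+=-2.0240  v^+=1.2170  a^+=0.3004

resid = 1.5373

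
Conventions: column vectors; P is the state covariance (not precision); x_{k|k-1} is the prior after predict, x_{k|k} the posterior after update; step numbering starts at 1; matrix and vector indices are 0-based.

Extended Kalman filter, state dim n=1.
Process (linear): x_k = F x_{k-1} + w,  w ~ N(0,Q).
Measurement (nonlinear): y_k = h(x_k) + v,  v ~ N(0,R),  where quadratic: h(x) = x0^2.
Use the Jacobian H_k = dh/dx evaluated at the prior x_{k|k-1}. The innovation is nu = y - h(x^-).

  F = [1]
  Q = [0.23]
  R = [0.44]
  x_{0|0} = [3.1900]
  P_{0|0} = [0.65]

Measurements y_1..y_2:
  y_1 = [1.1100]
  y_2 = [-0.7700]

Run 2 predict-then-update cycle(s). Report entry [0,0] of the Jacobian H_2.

step 1: x^-=[3.1900]  P^-=[0.8800]  H_jac=[6.3800]  S=[36.2599]  K=[0.1548]  nu=[-9.0661]  x^+=[1.7862]  P^+=[0.0107]
step 2: x^-=[1.7862]  P^-=[0.2407]  H_jac=[3.5724]  S=[3.5116]  K=[0.2448]  nu=[-3.9606]  x^+=[0.8165]  P^+=[0.0302]

H_jac[0,0] = 3.5724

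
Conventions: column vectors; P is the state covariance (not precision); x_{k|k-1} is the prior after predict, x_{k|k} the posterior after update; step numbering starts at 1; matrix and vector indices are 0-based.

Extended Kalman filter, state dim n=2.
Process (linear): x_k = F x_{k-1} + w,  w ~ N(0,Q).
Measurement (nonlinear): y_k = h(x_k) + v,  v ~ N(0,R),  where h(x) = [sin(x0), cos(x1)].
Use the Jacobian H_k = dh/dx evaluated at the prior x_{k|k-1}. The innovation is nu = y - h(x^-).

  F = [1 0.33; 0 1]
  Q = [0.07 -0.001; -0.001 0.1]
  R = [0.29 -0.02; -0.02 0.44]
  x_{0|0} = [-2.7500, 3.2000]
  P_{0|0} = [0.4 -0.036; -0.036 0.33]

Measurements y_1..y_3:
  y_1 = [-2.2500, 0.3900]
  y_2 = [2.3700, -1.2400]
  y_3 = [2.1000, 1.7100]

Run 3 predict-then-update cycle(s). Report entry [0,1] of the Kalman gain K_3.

step 1: x^-=[-1.6940, 3.2000]  P^-=[0.4822 0.0719; 0.0719 0.4300]  H_jac=[-0.1229 0.0000; 0.0000 0.0584]  S=[0.2973 -0.0205; -0.0205 0.4415]  K=[-0.1993 0.0002; -0.0259 0.0557]  nu=[-1.2576, 1.3883]  x^+=[-1.4430, 3.3098]  P^+=[0.4704 0.0701; 0.0701 0.4284]
step 2: x^-=[-0.3508, 3.3098]  P^-=[0.6333 0.2105; 0.2105 0.5284]  H_jac=[0.9391 0.0000; 0.0000 0.1674]  S=[0.8485 0.0131; 0.0131 0.4548]  K=[0.7000 0.0573; 0.2301 0.1879]  nu=[2.7136, -0.2541]  x^+=[1.5343, 3.8864]  P^+=[0.2149 0.0670; 0.0670 0.4663]
step 3: x^-=[2.8168, 3.8864]  P^-=[0.3800 0.2199; 0.2199 0.5663]  H_jac=[-0.9477 0.0000; 0.0000 0.6778]  S=[0.6313 -0.1613; -0.1613 0.7002]  K=[-0.5483 0.0866; -0.2020 0.5017]  nu=[1.7809, 2.4452]  x^+=[2.0521, 4.7534]  P^+=[0.1696 0.0724; 0.0724 0.3316]

K[0,1] = 0.0866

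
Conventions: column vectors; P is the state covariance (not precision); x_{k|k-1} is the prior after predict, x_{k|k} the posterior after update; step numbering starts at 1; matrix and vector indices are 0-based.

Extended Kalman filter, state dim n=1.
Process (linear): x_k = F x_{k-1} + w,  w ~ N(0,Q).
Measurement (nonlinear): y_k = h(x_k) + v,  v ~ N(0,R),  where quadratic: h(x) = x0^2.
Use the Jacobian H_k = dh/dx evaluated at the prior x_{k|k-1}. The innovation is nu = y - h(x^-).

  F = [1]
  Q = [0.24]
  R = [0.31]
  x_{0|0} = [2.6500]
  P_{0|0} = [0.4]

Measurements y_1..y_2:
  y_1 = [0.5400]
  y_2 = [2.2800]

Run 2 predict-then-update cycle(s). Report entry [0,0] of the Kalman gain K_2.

K[0,0] = 0.3010

step 1: x^-=[2.6500]  P^-=[0.6400]  H_jac=[5.3000]  S=[18.2876]  K=[0.1855]  nu=[-6.4825]  x^+=[1.4476]  P^+=[0.0108]
step 2: x^-=[1.4476]  P^-=[0.2508]  H_jac=[2.8952]  S=[2.4127]  K=[0.3010]  nu=[0.1844]  x^+=[1.5031]  P^+=[0.0322]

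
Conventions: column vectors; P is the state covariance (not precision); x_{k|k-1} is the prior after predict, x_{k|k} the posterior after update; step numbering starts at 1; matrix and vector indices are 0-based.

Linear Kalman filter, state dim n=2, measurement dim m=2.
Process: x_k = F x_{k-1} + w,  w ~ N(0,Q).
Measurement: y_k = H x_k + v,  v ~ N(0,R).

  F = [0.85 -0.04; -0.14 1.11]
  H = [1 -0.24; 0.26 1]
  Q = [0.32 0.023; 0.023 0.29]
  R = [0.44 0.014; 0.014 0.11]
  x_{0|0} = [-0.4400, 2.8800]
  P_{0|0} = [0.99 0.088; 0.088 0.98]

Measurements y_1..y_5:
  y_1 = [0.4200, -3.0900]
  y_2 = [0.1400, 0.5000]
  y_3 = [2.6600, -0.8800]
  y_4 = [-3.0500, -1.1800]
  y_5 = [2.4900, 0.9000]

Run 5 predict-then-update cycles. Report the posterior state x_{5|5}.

x_post = [0.9945, 0.2134]

step 1: x^-=[-0.4892, 3.2584]  P^-=[1.0309 -0.0548; -0.0548 1.4895]  S=[1.5830 -0.1268; -0.1268 1.6407]  K=[0.6741 0.1821; -0.1896 0.8845]  nu=[1.6912, -6.2212]  x^+=[-0.4818, -2.5649]  P^+=[0.2882 -0.0455; -0.0455 0.1065]
step 2: x^-=[-0.3070, -2.7796]  P^-=[0.5315 -0.0592; -0.0592 0.4410]  S=[1.0253 -0.0091; -0.0091 0.5561]  K=[0.5336 0.1508; -0.1542 0.7627]  nu=[-0.2201, 3.3594]  x^+=[0.0823, -0.1833]  P^+=[0.2284 -0.0353; -0.0353 0.0909]
step 3: x^-=[0.0773, -0.2150]  P^-=[0.4876 -0.0417; -0.0417 0.4175]  S=[0.9717 0.0014; 0.0014 0.5387]  K=[0.5119 0.1565; -0.1472 0.7552]  nu=[2.5311, -0.6851]  x^+=[1.2657, -1.1049]  P^+=[0.2196 -0.0327; -0.0327 0.0895]
step 4: x^-=[1.1200, -1.4037]  P^-=[0.4810 -0.0381; -0.0381 0.4148]  S=[0.9632 0.0038; 0.0038 0.5374]  K=[0.5083 0.1582; -0.1459 0.7543]  nu=[-4.5069, -0.0675]  x^+=[-1.1814, -0.7971]  P^+=[0.2181 -0.0322; -0.0322 0.0893]
step 5: x^-=[-0.9723, -0.7194]  P^-=[0.4799 -0.0375; -0.0375 0.4143]  S=[0.9618 0.0042; 0.0042 0.5373]  K=[0.5077 0.1585; -0.1457 0.7542]  nu=[3.2896, 1.8722]  x^+=[0.9945, 0.2134]  P^+=[0.2179 -0.0321; -0.0321 0.0893]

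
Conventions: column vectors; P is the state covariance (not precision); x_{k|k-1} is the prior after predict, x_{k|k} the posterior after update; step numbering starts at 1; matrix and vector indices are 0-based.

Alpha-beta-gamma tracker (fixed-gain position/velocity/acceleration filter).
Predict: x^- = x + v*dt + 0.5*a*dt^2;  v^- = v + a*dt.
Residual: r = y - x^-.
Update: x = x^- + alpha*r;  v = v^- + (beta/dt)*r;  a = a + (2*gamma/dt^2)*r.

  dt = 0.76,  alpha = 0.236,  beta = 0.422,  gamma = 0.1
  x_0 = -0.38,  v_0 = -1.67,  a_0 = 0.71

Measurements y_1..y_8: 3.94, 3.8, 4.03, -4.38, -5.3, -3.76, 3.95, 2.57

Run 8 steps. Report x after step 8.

x_post = -12.3092

step 1: x_pred=-1.4442  r=5.3842  x^+=-0.1735  v^+=1.8592  a^+=2.5743
step 2: x_pred=1.9830  r=1.8170  x^+=2.4118  v^+=4.8246  a^+=3.2035
step 3: x_pred=7.0037  r=-2.9737  x^+=6.3019  v^+=5.6081  a^+=2.1738
step 4: x_pred=11.1918  r=-15.5718  x^+=7.5169  v^+=-1.3863  a^+=-3.2181
step 5: x_pred=5.5339  r=-10.8339  x^+=2.9771  v^+=-9.8477  a^+=-6.9695
step 6: x_pred=-6.5199  r=2.7599  x^+=-5.8686  v^+=-13.6120  a^+=-6.0138
step 7: x_pred=-17.9505  r=21.9005  x^+=-12.7820  v^+=-6.0220  a^+=1.5695
step 8: x_pred=-16.9054  r=19.4754  x^+=-12.3092  v^+=5.9848  a^+=8.3130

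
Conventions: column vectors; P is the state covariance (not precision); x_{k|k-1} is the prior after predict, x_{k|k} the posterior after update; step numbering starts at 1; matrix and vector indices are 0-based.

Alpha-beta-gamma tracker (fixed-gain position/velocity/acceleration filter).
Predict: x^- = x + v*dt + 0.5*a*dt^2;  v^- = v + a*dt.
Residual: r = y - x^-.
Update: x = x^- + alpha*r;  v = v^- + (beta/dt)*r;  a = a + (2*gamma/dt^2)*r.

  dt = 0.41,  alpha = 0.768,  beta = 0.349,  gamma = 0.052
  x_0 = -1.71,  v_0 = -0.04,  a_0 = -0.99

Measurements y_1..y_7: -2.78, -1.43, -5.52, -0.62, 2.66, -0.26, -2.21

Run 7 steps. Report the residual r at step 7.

step 1: x_pred=-1.8096  r=-0.9704  x^+=-2.5549  v^+=-1.2719  a^+=-1.5904
step 2: x_pred=-3.2100  r=1.7800  x^+=-1.8430  v^+=-0.4088  a^+=-0.4891
step 3: x_pred=-2.0517  r=-3.4683  x^+=-4.7153  v^+=-3.5616  a^+=-2.6349
step 4: x_pred=-6.3971  r=5.7771  x^+=-1.9603  v^+=0.2756  a^+=0.9393
step 5: x_pred=-1.7683  r=4.4283  x^+=1.6326  v^+=4.4302  a^+=3.6790
step 6: x_pred=3.7582  r=-4.0182  x^+=0.6722  v^+=2.5182  a^+=1.1930
step 7: x_pred=1.8050  r=-4.0150  x^+=-1.2785  v^+=-0.4103  a^+=-1.2910

resid = -4.0150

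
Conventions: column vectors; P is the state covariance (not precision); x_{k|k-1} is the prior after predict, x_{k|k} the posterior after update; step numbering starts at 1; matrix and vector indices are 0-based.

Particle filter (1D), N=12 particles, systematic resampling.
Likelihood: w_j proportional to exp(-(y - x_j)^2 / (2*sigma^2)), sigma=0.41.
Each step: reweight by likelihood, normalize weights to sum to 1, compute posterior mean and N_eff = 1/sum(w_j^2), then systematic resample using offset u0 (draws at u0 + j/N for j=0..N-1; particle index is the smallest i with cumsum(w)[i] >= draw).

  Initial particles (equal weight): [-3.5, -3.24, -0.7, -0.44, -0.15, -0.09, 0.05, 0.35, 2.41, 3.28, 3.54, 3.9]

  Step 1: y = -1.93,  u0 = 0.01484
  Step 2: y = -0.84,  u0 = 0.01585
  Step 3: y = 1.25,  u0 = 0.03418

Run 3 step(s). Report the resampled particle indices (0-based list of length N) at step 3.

step 1: w=[0.0339, 0.3142, 0.5750, 0.0702, 0.0042, 0.0022, 0.0004, 0.0000, 0.0000, 0.0000, 0.0000, 0.0000]  mean=-1.5706  Neff=2.2968  idx=[0, 1, 1, 1, 2, 2, 2, 2, 2, 2, 2, 3]
step 2: w=[0.0000, 0.0000, 0.0000, 0.0000, 0.1306, 0.1306, 0.1306, 0.1306, 0.1306, 0.1306, 0.1306, 0.0860]  mean=-0.6776  Neff=7.8903  idx=[4, 4, 5, 6, 6, 7, 7, 8, 9, 9, 10, 11]
step 3: w=[0.0361, 0.0361, 0.0361, 0.0361, 0.0361, 0.0361, 0.0361, 0.0361, 0.0361, 0.0361, 0.0361, 0.6028]  mean=-0.5433  Neff=2.6476  idx=[0, 3, 5, 7, 10, 11, 11, 11, 11, 11, 11, 11]

resampled_idx = [0, 3, 5, 7, 10, 11, 11, 11, 11, 11, 11, 11]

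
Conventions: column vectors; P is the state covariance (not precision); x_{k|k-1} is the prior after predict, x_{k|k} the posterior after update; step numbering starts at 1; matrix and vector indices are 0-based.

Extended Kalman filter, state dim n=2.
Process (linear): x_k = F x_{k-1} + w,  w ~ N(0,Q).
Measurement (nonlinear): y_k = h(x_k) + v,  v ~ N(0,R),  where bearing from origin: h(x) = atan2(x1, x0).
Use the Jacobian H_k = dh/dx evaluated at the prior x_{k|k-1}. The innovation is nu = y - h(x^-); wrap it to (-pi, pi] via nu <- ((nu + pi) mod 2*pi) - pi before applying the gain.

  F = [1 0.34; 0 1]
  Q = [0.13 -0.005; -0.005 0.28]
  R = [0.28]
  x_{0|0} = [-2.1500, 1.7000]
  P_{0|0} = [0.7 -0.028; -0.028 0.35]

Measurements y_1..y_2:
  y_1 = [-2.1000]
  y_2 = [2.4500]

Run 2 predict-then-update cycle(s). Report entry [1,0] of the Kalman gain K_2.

K[1,0] = -0.7479

step 1: x^-=[-1.5720, 1.7000]  P^-=[0.8514 0.0860; 0.0860 0.6300]  H_jac=[-0.3171 -0.2932]  S=[0.4358]  K=[-0.6774; -0.4865]  nu=[1.8661]  x^+=[-2.8361, 0.7922]  P^+=[0.6514 -0.0576; -0.0576 0.5269]
step 2: x^-=[-2.5668, 0.7922]  P^-=[0.8032 0.1165; 0.1165 0.8069]  H_jac=[-0.1098 -0.3557]  S=[0.4009]  K=[-0.3233; -0.7479]  nu=[-0.3922]  x^+=[-2.4400, 1.0855]  P^+=[0.7613 0.0196; 0.0196 0.5826]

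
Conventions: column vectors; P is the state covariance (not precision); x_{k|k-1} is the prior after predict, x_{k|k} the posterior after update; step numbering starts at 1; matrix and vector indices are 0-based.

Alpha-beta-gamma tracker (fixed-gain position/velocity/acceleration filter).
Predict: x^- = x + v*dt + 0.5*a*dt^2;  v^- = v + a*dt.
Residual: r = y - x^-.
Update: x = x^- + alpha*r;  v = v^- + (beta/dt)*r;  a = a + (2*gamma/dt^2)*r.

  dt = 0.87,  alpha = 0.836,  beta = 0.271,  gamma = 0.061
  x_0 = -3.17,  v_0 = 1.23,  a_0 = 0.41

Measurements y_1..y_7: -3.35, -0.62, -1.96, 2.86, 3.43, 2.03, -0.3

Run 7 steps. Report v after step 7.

step 1: x_pred=-1.9447  r=-1.4053  x^+=-3.1195  v^+=1.1490  a^+=0.1835
step 2: x_pred=-2.0505  r=1.4305  x^+=-0.8546  v^+=1.7542  a^+=0.4141
step 3: x_pred=0.8283  r=-2.7883  x^+=-1.5027  v^+=1.2459  a^+=-0.0354
step 4: x_pred=-0.4322  r=3.2922  x^+=2.3201  v^+=2.2406  a^+=0.4953
step 5: x_pred=4.4569  r=-1.0269  x^+=3.5984  v^+=2.3517  a^+=0.3298
step 6: x_pred=5.7692  r=-3.7392  x^+=2.6432  v^+=1.4738  a^+=-0.2729
step 7: x_pred=3.8222  r=-4.1222  x^+=0.3760  v^+=-0.0476  a^+=-0.9374

v_post = -0.0476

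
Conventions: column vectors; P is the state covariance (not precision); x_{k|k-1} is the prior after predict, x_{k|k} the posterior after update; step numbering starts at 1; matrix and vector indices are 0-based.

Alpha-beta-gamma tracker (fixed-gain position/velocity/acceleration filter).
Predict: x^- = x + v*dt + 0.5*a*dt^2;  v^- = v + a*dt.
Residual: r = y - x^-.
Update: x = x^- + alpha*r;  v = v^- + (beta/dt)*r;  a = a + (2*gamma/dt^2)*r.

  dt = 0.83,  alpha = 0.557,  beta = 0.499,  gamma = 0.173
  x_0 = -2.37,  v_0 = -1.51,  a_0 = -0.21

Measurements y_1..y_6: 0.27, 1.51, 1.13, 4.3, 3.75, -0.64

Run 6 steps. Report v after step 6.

v_post = -4.3374

step 1: x_pred=-3.6956  r=3.9656  x^+=-1.4868  v^+=0.6999  a^+=1.7817
step 2: x_pred=-0.2922  r=1.8022  x^+=0.7116  v^+=3.2622  a^+=2.6869
step 3: x_pred=4.3447  r=-3.2147  x^+=2.5541  v^+=3.5596  a^+=1.0723
step 4: x_pred=5.8779  r=-1.5779  x^+=4.9990  v^+=3.5009  a^+=0.2798
step 5: x_pred=8.0011  r=-4.2511  x^+=5.6333  v^+=1.1773  a^+=-1.8554
step 6: x_pred=5.9713  r=-6.6113  x^+=2.2888  v^+=-4.3374  a^+=-5.1759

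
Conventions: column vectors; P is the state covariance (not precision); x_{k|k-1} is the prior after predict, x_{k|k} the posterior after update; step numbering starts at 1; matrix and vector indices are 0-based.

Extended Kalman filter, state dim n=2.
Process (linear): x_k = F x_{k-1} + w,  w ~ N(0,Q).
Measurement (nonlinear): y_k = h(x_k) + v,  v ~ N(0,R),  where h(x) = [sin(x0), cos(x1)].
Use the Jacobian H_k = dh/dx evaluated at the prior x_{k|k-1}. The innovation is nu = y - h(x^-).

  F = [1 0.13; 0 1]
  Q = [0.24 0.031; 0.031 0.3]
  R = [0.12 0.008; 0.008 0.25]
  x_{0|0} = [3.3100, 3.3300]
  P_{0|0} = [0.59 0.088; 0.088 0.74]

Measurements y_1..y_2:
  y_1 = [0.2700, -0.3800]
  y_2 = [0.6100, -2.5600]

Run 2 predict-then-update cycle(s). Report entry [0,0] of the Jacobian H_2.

step 1: x^-=[3.7429, 3.3300]  P^-=[0.8654 0.2152; 0.2152 1.0400]  H_jac=[-0.8246 0.0000; 0.0000 0.1873]  S=[0.7084 -0.0252; -0.0252 0.2865]  K=[-1.0054 0.0521; -0.2270 0.6599]  nu=[0.8357, 0.6023]  x^+=[2.9340, 3.5378]  P^+=[0.1458 0.0266; 0.0266 0.8712]
step 2: x^-=[3.3939, 3.5378]  P^-=[0.4075 0.1709; 0.1709 1.1712]  H_jac=[-0.9683 0.0000; 0.0000 0.3859]  S=[0.5021 -0.0559; -0.0559 0.4244]  K=[-0.7800 0.0527; -0.2142 1.0367]  nu=[0.8597, -1.6375]  x^+=[2.6371, 1.6560]  P^+=[0.0962 0.0180; 0.0180 0.6672]

H_jac[0,0] = -0.9683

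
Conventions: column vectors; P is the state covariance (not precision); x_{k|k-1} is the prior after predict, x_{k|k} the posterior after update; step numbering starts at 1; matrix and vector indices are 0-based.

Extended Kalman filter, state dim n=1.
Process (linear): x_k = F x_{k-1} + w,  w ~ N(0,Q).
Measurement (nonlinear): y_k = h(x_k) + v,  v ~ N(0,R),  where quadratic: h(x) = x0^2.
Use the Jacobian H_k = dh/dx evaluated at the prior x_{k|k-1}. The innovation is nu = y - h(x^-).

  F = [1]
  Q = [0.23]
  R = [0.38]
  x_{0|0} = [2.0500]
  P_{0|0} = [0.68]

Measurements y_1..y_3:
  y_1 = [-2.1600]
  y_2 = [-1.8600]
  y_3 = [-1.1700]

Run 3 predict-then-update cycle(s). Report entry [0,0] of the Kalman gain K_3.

K[0,0] = -0.4541

step 1: x^-=[2.0500]  P^-=[0.9100]  H_jac=[4.1000]  S=[15.6771]  K=[0.2380]  nu=[-6.3625]  x^+=[0.5358]  P^+=[0.0221]
step 2: x^-=[0.5358]  P^-=[0.2521]  H_jac=[1.0716]  S=[0.6694]  K=[0.4035]  nu=[-2.1471]  x^+=[-0.3305]  P^+=[0.1431]
step 3: x^-=[-0.3305]  P^-=[0.3731]  H_jac=[-0.6610]  S=[0.5430]  K=[-0.4541]  nu=[-1.2792]  x^+=[0.2505]  P^+=[0.2611]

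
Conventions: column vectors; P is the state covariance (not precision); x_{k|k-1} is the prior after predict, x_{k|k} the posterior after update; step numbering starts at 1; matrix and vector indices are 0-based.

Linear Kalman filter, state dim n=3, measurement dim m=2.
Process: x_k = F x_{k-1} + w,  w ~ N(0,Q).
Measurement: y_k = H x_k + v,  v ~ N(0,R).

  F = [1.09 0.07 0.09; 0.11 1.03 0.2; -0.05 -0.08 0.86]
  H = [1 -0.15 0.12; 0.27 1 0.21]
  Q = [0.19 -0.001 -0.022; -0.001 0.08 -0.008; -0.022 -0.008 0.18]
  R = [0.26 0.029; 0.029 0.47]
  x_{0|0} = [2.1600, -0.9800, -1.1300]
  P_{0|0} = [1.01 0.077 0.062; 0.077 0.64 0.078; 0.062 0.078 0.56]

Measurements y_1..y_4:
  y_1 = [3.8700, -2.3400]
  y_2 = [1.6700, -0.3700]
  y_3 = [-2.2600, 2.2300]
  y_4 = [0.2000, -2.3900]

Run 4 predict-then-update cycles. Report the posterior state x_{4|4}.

x_post = [-0.1123, -0.8466, -0.5077]

step 1: x^-=[2.1841, -0.9978, -1.0014]  P^-=[1.4226 0.2858 0.0177; 0.2858 0.8459 0.0985; 0.0177 0.0985 0.5853]  S=[1.6250 0.5882; 0.5882 1.6431]  K=[0.8065 0.1213; -0.1181 0.6167; -0.0055 0.1396]  nu=[1.6564, -1.7216]  x^+=[3.3111, -2.2551, -1.2509]  P^+=[0.2265 0.0337 -0.0687; 0.0337 0.2841 -0.0324; -0.0687 -0.0324 0.5542]
step 2: x^-=[3.3387, -2.2087, -1.0609]  P^-=[0.4562 0.0756 -0.0619; 0.0756 0.3976 0.0267; -0.0619 0.0267 0.6029]  S=[0.6954 0.1676; 0.1676 0.9724]  K=[0.6083 0.0862; -0.0808 0.4495; -0.0257 0.1449]  nu=[-1.8727, 1.1601]  x^+=[2.2994, -1.5358, -0.8448]  P^+=[0.1741 0.0274 -0.0776; 0.0274 0.2087 -0.0342; -0.0776 -0.0342 0.5833]
step 3: x^-=[2.3228, -1.4979, -0.7186]  P^-=[0.3911 0.0551 -0.0642; 0.0551 0.3156 0.0362; -0.0642 0.0362 0.6248]  S=[0.6340 0.1435; 0.1435 0.8793]  K=[0.5751 0.0736; -0.0705 0.3960; -0.0314 0.1758]  nu=[-4.7213, 3.2517]  x^+=[-0.1532, 0.1227, 0.0011]  P^+=[0.1645 0.0233 -0.0783; 0.0233 0.1826 -0.0228; -0.0783 -0.0228 0.5985]
step 4: x^-=[-0.1583, 0.1097, -0.0012]  P^-=[0.3791 0.0487 -0.0620; 0.0487 0.2920 0.0511; -0.0620 0.0511 0.6343]  S=[0.6235 0.1397; 0.1397 0.8584]  K=[0.5691 0.0681; -0.0673 0.3790; -0.0347 0.2009]  nu=[0.3749, -2.4568]  x^+=[-0.1123, -0.8466, -0.5077]  P^+=[0.1623 0.0209 -0.0771; 0.0209 0.1730 -0.0120; -0.0771 -0.0120 0.6009]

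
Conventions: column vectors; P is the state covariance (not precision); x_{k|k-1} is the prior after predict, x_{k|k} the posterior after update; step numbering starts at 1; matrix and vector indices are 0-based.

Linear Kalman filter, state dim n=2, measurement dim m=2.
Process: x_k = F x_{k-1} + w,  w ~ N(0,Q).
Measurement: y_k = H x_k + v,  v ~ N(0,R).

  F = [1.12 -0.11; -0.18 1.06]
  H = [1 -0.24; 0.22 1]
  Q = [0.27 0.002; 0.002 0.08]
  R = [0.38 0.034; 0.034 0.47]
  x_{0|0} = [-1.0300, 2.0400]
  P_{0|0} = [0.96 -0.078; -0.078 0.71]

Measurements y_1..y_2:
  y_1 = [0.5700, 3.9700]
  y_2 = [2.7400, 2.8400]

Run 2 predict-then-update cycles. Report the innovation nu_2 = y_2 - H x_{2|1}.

step 1: x^-=[-1.3780, 2.3478]  P^-=[1.5020 -0.3685; -0.3685 0.9386]  S=[2.1130 -0.2098; -0.2098 1.3192]  K=[0.7619 0.0924; -0.2199 0.6151]  nu=[2.5115, 1.9254]  x^+=[0.7133, 2.9797]  P^+=[0.2938 0.0047; 0.0047 0.2806]
step 2: x^-=[0.4711, 3.0301]  P^-=[0.6408 -0.0843; -0.0843 0.4030]  S=[1.0844 -0.0016; -0.0016 0.8669]  K=[0.6096 0.0665; -0.1663 0.4432]  nu=[2.9961, -0.2938]  x^+=[2.2781, 2.4018]  P^+=[0.2340 0.0005; 0.0005 0.2025]

innov = [2.9961, -0.2938]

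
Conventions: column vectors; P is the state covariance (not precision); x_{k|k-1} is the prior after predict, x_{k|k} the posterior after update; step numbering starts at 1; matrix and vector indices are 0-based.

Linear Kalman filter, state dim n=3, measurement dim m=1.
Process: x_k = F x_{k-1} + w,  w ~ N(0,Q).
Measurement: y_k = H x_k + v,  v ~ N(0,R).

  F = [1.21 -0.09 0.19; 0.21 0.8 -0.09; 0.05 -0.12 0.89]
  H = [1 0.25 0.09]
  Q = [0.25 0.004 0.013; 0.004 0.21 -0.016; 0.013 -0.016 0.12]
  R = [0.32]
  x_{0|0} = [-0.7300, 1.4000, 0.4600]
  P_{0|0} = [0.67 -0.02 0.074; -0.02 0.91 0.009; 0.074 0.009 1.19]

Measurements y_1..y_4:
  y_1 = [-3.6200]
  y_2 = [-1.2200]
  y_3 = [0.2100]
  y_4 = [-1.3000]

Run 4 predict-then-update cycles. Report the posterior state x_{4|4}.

step 1: x^-=[-0.9219, 0.9253, 0.2049]  P^-=[1.3194 0.0657 0.3471; 0.0657 0.8208 -0.1719; 0.3471 -0.1719 1.0823]  S=[1.7870]  K=[0.7650; 0.1429; 0.2247]  nu=[-2.9479]  x^+=[-3.1769, 0.5039, -0.4574]  P^+=[0.2736 -0.1297 0.0399; -0.1297 0.7843 -0.2293; 0.0399 -0.2293 0.9921]
step 2: x^-=[-3.9764, -0.2229, -0.6264]  P^-=[0.7472 -0.1625 0.2922; -0.1625 0.7200 -0.3283; 0.2922 -0.3283 0.9719]  S=[1.0767]  K=[0.6807; -0.0112; 0.2764]  nu=[2.8684]  x^+=[-2.0238, -0.2549, 0.1664]  P^+=[0.2483 -0.1543 0.0896; -0.1543 0.7198 -0.3250; 0.0896 -0.3250 0.8897]
step 3: x^-=[-2.3942, -0.6439, 0.0775]  P^-=[0.7374 -0.2046 0.3401; -0.2046 0.6804 -0.3746; 0.3401 -0.3746 0.9149]  S=[1.0495]  K=[0.6831; -0.0650; 0.3133]  nu=[2.7582]  x^+=[-0.5100, -0.8231, 0.9418]  P^+=[0.2477 -0.1580 0.1155; -0.1580 0.6760 -0.3532; 0.1155 -0.3532 0.8119]
step 4: x^-=[-0.3641, -0.8503, 0.9114]  P^-=[0.7470 -0.2101 0.3581; -0.2101 0.6535 -0.3799; 0.3581 -0.3799 0.8611]  S=[1.0572]  K=[0.6874; -0.0765; 0.3222]  nu=[-0.8053]  x^+=[-0.9177, -0.7887, 0.6520]  P^+=[0.2474 -0.1545 0.1239; -0.1545 0.6474 -0.3538; 0.1239 -0.3538 0.7514]

x_post = [-0.9177, -0.7887, 0.6520]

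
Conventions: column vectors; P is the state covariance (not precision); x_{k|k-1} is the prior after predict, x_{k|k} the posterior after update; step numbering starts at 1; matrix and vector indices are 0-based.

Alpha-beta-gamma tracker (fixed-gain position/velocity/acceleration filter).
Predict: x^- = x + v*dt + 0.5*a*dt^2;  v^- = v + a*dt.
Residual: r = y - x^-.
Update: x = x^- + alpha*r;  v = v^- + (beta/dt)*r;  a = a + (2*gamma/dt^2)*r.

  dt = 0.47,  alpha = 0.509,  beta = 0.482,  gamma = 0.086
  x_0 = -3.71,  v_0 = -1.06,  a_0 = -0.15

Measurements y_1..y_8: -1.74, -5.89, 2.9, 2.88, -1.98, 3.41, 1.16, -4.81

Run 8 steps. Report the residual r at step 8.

resid = -5.7196

step 1: x_pred=-4.2248  r=2.4848  x^+=-2.9600  v^+=1.4177  a^+=1.7847
step 2: x_pred=-2.0966  r=-3.7934  x^+=-4.0274  v^+=-1.6338  a^+=-1.1690
step 3: x_pred=-4.9244  r=7.8244  x^+=-0.9418  v^+=5.8410  a^+=4.9234
step 4: x_pred=2.3473  r=0.5327  x^+=2.6184  v^+=8.7013  a^+=5.3382
step 5: x_pred=7.2977  r=-9.2777  x^+=2.5753  v^+=1.6957  a^+=-1.8857
step 6: x_pred=3.1640  r=0.2460  x^+=3.2892  v^+=1.0617  a^+=-1.6942
step 7: x_pred=3.6011  r=-2.4411  x^+=2.3586  v^+=-2.2380  a^+=-3.5949
step 8: x_pred=0.9096  r=-5.7196  x^+=-2.0017  v^+=-9.7933  a^+=-8.0484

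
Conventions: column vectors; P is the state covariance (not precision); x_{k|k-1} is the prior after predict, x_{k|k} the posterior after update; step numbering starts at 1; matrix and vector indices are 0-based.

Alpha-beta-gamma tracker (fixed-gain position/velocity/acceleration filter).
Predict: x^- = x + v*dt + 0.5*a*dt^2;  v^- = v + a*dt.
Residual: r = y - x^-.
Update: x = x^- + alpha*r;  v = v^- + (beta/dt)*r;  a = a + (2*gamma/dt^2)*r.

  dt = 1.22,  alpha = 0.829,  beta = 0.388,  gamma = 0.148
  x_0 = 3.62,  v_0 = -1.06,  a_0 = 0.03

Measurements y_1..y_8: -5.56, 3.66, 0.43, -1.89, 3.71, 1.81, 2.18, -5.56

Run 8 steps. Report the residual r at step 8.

step 1: x_pred=2.3491  r=-7.9091  x^+=-4.2075  v^+=-3.5388  a^+=-1.5429
step 2: x_pred=-9.6731  r=13.3331  x^+=1.3800  v^+=-1.1807  a^+=1.1087
step 3: x_pred=0.7646  r=-0.3346  x^+=0.4872  v^+=0.0654  a^+=1.0421
step 4: x_pred=1.3426  r=-3.2326  x^+=-1.3372  v^+=0.3087  a^+=0.3993
step 5: x_pred=-0.6634  r=4.3734  x^+=2.9621  v^+=2.1867  a^+=1.2690
step 6: x_pred=6.5743  r=-4.7643  x^+=2.6247  v^+=2.2197  a^+=0.3215
step 7: x_pred=5.5720  r=-3.3920  x^+=2.7600  v^+=1.5332  a^+=-0.3531
step 8: x_pred=4.3678  r=-9.9278  x^+=-3.8624  v^+=-2.0549  a^+=-2.3274

resid = -9.9278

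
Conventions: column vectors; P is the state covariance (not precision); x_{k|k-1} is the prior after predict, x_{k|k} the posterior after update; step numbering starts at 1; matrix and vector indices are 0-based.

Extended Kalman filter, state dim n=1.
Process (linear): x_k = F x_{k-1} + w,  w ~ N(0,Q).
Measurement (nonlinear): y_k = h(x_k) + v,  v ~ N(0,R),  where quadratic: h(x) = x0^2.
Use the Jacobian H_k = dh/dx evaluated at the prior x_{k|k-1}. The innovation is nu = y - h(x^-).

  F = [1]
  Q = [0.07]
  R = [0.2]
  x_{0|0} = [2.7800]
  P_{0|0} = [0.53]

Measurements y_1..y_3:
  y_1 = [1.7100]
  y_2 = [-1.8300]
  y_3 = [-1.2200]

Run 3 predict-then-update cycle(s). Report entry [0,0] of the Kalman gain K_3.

K[0,0] = 0.3103

step 1: x^-=[2.7800]  P^-=[0.6000]  H_jac=[5.5600]  S=[18.7482]  K=[0.1779]  nu=[-6.0184]  x^+=[1.7091]  P^+=[0.0064]
step 2: x^-=[1.7091]  P^-=[0.0764]  H_jac=[3.4182]  S=[1.0927]  K=[0.2390]  nu=[-4.7510]  x^+=[0.5736]  P^+=[0.0140]
step 3: x^-=[0.5736]  P^-=[0.0840]  H_jac=[1.1472]  S=[0.3105]  K=[0.3103]  nu=[-1.5490]  x^+=[0.0930]  P^+=[0.0541]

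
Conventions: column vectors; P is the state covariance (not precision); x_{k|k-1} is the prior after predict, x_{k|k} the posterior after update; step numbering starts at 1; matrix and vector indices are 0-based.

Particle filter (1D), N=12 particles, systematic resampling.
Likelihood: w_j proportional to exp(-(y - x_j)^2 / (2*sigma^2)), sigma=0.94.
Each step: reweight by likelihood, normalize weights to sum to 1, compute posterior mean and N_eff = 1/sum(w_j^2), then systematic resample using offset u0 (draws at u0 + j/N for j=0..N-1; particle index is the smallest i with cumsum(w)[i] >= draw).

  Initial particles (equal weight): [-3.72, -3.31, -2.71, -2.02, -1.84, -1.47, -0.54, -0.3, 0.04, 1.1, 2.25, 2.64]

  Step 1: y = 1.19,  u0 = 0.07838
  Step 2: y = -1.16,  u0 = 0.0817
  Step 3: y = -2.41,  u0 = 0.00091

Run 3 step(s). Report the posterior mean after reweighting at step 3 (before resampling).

step 1: w=[0.0000, 0.0000, 0.0001, 0.0010, 0.0020, 0.0065, 0.0657, 0.1018, 0.1691, 0.3558, 0.1893, 0.1088]  mean=1.0295  Neff=4.5968  idx=[7, 7, 8, 8, 9, 9, 9, 9, 10, 10, 11, 11]
step 2: w=[0.2711, 0.2711, 0.1824, 0.1824, 0.0229, 0.0229, 0.0229, 0.0229, 0.0006, 0.0006, 0.0001, 0.0001]  mean=-0.0442  Neff=4.6371  idx=[0, 0, 0, 1, 1, 1, 2, 2, 3, 3, 4, 7]
step 3: w=[0.1301, 0.1301, 0.1301, 0.1301, 0.1301, 0.1301, 0.0541, 0.0541, 0.0541, 0.0541, 0.0015, 0.0015]  mean=-0.2222  Neff=8.8295  idx=[0, 0, 1, 1, 2, 3, 3, 4, 5, 5, 6, 8]

post_mean = -0.2222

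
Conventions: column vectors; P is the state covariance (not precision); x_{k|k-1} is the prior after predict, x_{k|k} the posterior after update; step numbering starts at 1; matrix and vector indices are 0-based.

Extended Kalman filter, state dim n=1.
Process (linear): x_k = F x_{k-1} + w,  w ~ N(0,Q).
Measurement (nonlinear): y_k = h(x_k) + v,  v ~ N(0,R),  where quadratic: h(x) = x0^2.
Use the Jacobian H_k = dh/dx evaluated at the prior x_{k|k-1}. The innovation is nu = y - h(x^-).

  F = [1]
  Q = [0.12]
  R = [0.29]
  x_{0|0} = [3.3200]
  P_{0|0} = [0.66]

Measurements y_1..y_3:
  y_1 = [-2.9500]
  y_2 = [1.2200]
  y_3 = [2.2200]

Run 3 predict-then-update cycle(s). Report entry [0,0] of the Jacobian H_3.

H_jac[0,0] = 2.2893

step 1: x^-=[3.3200]  P^-=[0.7800]  H_jac=[6.6400]  S=[34.6799]  K=[0.1493]  nu=[-13.9724]  x^+=[1.2333]  P^+=[0.0065]
step 2: x^-=[1.2333]  P^-=[0.1265]  H_jac=[2.4666]  S=[1.0598]  K=[0.2945]  nu=[-0.3011]  x^+=[1.1447]  P^+=[0.0346]
step 3: x^-=[1.1447]  P^-=[0.1546]  H_jac=[2.2893]  S=[1.1004]  K=[0.3217]  nu=[0.9098]  x^+=[1.4373]  P^+=[0.0408]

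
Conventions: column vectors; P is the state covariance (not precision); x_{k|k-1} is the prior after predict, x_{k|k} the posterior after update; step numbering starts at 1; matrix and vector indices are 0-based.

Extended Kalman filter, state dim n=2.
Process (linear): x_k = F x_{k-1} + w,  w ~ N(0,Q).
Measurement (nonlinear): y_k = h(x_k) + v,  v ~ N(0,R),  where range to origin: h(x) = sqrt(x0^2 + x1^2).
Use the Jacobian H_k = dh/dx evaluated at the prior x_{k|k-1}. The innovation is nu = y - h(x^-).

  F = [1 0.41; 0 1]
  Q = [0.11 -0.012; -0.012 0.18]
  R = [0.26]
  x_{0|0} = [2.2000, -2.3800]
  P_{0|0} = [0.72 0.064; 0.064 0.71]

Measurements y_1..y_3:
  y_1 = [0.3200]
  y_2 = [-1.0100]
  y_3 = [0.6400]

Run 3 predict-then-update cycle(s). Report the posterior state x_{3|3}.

step 1: x^-=[1.2242, -2.3800]  P^-=[1.0018 0.3431; 0.3431 0.8900]  H_jac=[0.4574 -0.8893]  S=[0.8943]  K=[0.1712; -0.7095]  nu=[-2.3564]  x^+=[0.8207, -0.7081]  P^+=[0.9756 0.4518; 0.4518 0.4398]
step 2: x^-=[0.5304, -0.7081]  P^-=[1.5300 0.6201; 0.6201 0.6198]  H_jac=[0.5995 -0.8004]  S=[0.6118]  K=[0.6879; -0.2033]  nu=[-1.8947]  x^+=[-0.7729, -0.3229]  P^+=[1.2405 0.7056; 0.7056 0.5945]
step 3: x^-=[-0.9053, -0.3229]  P^-=[2.0290 0.9374; 0.9374 0.7745]  H_jac=[-0.9419 -0.3360]  S=[2.7407]  K=[-0.8122; -0.4171]  nu=[-0.3212]  x^+=[-0.6444, -0.1890]  P^+=[0.2210 0.0089; 0.0089 0.2977]

x_post = [-0.6444, -0.1890]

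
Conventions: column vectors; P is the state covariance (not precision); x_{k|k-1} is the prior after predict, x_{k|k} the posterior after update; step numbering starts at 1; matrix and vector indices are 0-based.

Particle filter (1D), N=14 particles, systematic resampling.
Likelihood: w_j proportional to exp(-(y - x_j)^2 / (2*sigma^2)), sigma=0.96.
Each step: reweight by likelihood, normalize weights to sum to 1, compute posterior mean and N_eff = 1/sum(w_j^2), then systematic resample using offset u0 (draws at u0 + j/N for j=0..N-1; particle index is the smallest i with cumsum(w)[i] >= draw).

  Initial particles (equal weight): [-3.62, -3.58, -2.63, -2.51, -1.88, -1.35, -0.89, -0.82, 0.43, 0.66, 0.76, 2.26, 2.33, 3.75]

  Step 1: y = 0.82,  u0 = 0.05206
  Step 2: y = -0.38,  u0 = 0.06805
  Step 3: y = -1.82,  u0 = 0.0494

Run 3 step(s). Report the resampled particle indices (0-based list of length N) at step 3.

step 1: w=[0.0000, 0.0000, 0.0004, 0.0006, 0.0047, 0.0191, 0.0503, 0.0571, 0.2264, 0.2425, 0.2454, 0.0798, 0.0714, 0.0023]  mean=0.6704  Neff=5.3220  idx=[6, 7, 8, 8, 8, 9, 9, 9, 10, 10, 10, 10, 11, 12]
step 2: w=[0.1149, 0.1191, 0.0927, 0.0927, 0.0927, 0.0736, 0.0736, 0.0736, 0.0654, 0.0654, 0.0654, 0.0654, 0.0030, 0.0025]  mean=0.2767  Neff=11.5537  idx=[0, 1, 1, 2, 3, 4, 4, 5, 6, 7, 8, 9, 10, 12]
step 3: w=[0.2802, 0.2604, 0.2604, 0.0287, 0.0287, 0.0287, 0.0287, 0.0159, 0.0159, 0.0159, 0.0121, 0.0121, 0.0121, 0.0001]  mean=-0.5677  Neff=4.5747  idx=[0, 0, 0, 0, 1, 1, 1, 2, 2, 2, 2, 4, 6, 11]

resampled_idx = [0, 0, 0, 0, 1, 1, 1, 2, 2, 2, 2, 4, 6, 11]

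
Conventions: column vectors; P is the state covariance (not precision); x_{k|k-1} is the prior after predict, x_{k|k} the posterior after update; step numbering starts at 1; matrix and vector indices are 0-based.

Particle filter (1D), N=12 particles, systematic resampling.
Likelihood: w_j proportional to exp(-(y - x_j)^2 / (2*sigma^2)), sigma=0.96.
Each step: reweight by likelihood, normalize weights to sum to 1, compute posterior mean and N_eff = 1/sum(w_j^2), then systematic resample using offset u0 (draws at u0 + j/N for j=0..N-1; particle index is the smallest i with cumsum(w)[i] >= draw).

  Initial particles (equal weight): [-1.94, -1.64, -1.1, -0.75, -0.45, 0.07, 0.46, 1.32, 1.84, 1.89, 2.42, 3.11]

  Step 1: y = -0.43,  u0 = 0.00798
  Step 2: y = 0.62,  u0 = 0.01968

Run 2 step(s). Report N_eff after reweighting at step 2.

N_eff = 8.2420

step 1: w=[0.0546, 0.0850, 0.1475, 0.1780, 0.1882, 0.1643, 0.1225, 0.0357, 0.0115, 0.0101, 0.0023, 0.0002]  mean=-0.4644  Neff=7.0135  idx=[0, 1, 2, 2, 3, 3, 4, 4, 5, 5, 6, 6]
step 2: w=[0.0048, 0.0105, 0.0337, 0.0337, 0.0606, 0.0606, 0.0902, 0.0902, 0.1424, 0.1424, 0.1655, 0.1655]  mean=-0.1006  Neff=8.2420  idx=[2, 4, 5, 6, 7, 8, 8, 9, 10, 10, 11, 11]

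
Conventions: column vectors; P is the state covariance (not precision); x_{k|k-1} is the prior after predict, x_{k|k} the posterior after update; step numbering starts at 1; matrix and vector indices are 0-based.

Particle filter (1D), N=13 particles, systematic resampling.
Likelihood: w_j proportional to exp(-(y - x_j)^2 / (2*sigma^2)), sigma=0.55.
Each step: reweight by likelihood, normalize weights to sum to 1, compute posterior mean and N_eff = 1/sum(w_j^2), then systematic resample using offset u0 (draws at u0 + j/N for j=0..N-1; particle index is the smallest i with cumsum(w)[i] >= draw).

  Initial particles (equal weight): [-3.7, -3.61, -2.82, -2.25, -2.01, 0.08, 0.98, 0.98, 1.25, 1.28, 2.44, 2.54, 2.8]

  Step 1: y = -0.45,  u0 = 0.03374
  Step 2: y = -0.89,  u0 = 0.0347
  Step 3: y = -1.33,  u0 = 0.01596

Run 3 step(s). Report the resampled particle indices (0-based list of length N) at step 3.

step 1: w=[0.0000, 0.0000, 0.0001, 0.0064, 0.0244, 0.8553, 0.0463, 0.0463, 0.0115, 0.0097, 0.0000, 0.0000, 0.0000]  mean=0.1221  Neff=1.3574  idx=[5, 5, 5, 5, 5, 5, 5, 5, 5, 5, 5, 5, 7]
step 2: w=[0.0832, 0.0832, 0.0832, 0.0832, 0.0832, 0.0832, 0.0832, 0.0832, 0.0832, 0.0832, 0.0832, 0.0832, 0.0012]  mean=0.0811  Neff=12.0291  idx=[0, 1, 2, 3, 4, 5, 5, 6, 7, 8, 9, 10, 11]
step 3: w=[0.0769, 0.0769, 0.0769, 0.0769, 0.0769, 0.0769, 0.0769, 0.0769, 0.0769, 0.0769, 0.0769, 0.0769, 0.0769]  mean=0.0800  Neff=13.0000  idx=[0, 1, 2, 3, 4, 5, 6, 7, 8, 9, 10, 11, 12]

resampled_idx = [0, 1, 2, 3, 4, 5, 6, 7, 8, 9, 10, 11, 12]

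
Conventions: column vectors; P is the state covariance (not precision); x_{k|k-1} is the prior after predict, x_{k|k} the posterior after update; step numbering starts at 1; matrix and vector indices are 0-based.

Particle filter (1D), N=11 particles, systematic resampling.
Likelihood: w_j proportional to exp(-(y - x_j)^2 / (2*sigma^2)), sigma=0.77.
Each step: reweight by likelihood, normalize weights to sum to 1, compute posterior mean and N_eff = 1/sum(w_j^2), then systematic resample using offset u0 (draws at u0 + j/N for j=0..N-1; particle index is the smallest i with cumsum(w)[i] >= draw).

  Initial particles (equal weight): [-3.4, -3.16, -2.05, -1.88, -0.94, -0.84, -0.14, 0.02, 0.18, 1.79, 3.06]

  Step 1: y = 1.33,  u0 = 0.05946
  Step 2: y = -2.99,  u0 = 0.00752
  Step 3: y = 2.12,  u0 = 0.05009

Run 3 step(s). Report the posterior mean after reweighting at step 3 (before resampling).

post_mean = 0.0023

step 1: w=[0.0000, 0.0000, 0.0000, 0.0001, 0.0077, 0.0113, 0.0966, 0.1406, 0.1959, 0.4999, 0.0479]  mean=1.0489  Neff=3.1265  idx=[6, 7, 7, 8, 8, 9, 9, 9, 9, 9, 10]
step 2: w=[0.4346, 0.1971, 0.1971, 0.0856, 0.0856, 0.0000, 0.0000, 0.0000, 0.0000, 0.0000, 0.0000]  mean=-0.0221  Neff=3.5561  idx=[0, 0, 0, 0, 0, 1, 1, 2, 2, 2, 4]
step 3: w=[0.0584, 0.0584, 0.0584, 0.0584, 0.0584, 0.1053, 0.1053, 0.1053, 0.1053, 0.1053, 0.1815]  mean=0.0023  Neff=9.4858  idx=[0, 2, 3, 5, 6, 7, 7, 8, 9, 10, 10]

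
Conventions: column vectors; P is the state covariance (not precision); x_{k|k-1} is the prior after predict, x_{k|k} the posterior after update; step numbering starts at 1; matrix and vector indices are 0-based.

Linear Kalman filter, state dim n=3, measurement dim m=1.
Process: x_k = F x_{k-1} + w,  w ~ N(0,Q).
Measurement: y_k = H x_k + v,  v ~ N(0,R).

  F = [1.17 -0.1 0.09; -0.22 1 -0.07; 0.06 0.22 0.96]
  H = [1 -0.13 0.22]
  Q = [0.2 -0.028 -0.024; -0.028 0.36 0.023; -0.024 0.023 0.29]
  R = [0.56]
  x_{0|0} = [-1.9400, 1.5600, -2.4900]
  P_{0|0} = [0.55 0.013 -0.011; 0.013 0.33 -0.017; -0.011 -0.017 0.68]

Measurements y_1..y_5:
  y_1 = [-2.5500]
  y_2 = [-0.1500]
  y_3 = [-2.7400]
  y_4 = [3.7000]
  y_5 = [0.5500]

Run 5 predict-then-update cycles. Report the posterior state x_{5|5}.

x_post = [0.6739, 0.9422, 0.5560]

step 1: x^-=[-2.6499, 2.1611, -2.1636]  P^-=[0.9567 -0.1919 0.0583; -0.1919 0.7163 0.0291; 0.0583 0.0291 0.9265]  S=[1.6475]  K=[0.6036; -0.1691; 0.1568]  nu=[0.8568]  x^+=[-2.1327, 2.0162, -2.0293]  P^+=[0.3564 -0.0237 -0.0977; -0.0237 0.6692 0.0728; -0.0977 0.0728 0.8860]
step 2: x^-=[-2.8795, 2.6274, -1.6325]  P^-=[0.6854 -0.2035 -0.0589; -0.2035 1.0480 0.1955; -0.0589 0.1955 1.1591]  S=[1.3351]  K=[0.5235; -0.2223; 0.1279]  nu=[3.4302]  x^+=[-1.0837, 1.8650, -1.1939]  P^+=[0.3195 -0.0482 -0.1483; -0.0482 0.9820 0.2334; -0.1483 0.2334 1.1373]
step 3: x^-=[-1.5619, 2.1870, -0.8008]  P^-=[0.6323 -0.2353 -0.1221; -0.2353 1.3470 0.4103; -0.1221 0.4103 1.4670]  S=[1.2700]  K=[0.5008; -0.2521; 0.1160]  nu=[-0.7176]  x^+=[-1.9213, 2.3679, -0.8841]  P^+=[0.3138 -0.0750 -0.1959; -0.0750 1.2663 0.4474; -0.1959 0.4474 1.4500]
step 4: x^-=[-2.5642, 2.8524, -0.4431]  P^-=[0.6222 -0.2706 -0.1786; -0.2706 1.6129 0.6640; -0.1786 0.6640 1.8531]  S=[1.2529]  K=[0.4933; -0.2667; 0.1140]  nu=[6.7325]  x^+=[0.7569, 1.0567, 0.3243]  P^+=[0.3173 -0.1057 -0.2490; -0.1057 1.5238 0.7020; -0.2490 0.7020 1.8369]
step 5: x^-=[0.8091, 0.8674, 0.5892]  P^-=[0.6241 -0.3062 -0.2377; -0.3062 1.8487 0.9462; -0.2377 0.9462 2.3228]  S=[1.2487]  K=[0.4898; -0.2710; 0.1204]  nu=[-0.2760]  x^+=[0.6739, 0.9422, 0.5560]  P^+=[0.3245 -0.1405 -0.3113; -0.1405 1.7570 0.9869; -0.3113 0.9869 2.3047]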